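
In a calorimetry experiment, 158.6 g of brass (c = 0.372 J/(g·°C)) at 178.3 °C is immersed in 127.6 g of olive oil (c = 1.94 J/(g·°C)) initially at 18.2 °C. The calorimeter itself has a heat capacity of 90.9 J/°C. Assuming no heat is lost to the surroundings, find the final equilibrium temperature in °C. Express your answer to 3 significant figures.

Heat lost by brass = heat gained by olive oil + calorimeter.
(158.6)(0.372)(178.3 − T) = [(127.6)(1.94) + 90.9](T − 18.2)
58.9992 (178.3 − T) = 338.444 (T − 18.2)
10520 − 58.9992 T = 338.444 T − 6159.7
16679.7 = 397.4432 T
T = 41.97 °C

T_f = 42.0 °C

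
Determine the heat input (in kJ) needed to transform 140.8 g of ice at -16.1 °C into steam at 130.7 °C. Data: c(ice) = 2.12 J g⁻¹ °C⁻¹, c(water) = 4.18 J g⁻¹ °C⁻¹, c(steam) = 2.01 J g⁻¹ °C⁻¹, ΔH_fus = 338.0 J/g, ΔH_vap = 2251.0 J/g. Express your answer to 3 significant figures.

q = 437 kJ

q1 (heat ice -16.1→0.0 °C): 140.8 × 2.12 × 16.1 = 4806 J
q2 (melt at 0 °C): 140.8 × 338.0 = 47590 J
q3 (heat water 0.0→100.0 °C): 140.8 × 4.18 × 100.0 = 58854 J
q4 (vaporize at 100 °C): 140.8 × 2251.0 = 316941 J
q5 (heat steam 100.0→130.7 °C): 140.8 × 2.01 × 30.7 = 8688 J
Total: 4806 + 47590 + 58854 + 316941 + 8688 = 436879 J = 437 kJ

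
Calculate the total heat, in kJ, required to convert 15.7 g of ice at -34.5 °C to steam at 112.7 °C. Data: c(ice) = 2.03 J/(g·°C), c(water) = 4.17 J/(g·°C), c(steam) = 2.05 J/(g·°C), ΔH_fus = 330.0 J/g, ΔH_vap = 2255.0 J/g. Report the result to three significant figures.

q = 48.6 kJ

q1 (heat ice -34.5→0.0 °C): 15.7 × 2.03 × 34.5 = 1100 J
q2 (melt at 0 °C): 15.7 × 330.0 = 5181 J
q3 (heat water 0.0→100.0 °C): 15.7 × 4.17 × 100.0 = 6547 J
q4 (vaporize at 100 °C): 15.7 × 2255.0 = 35404 J
q5 (heat steam 100.0→112.7 °C): 15.7 × 2.05 × 12.7 = 409 J
Total: 1100 + 5181 + 6547 + 35404 + 409 = 48641 J = 48.6 kJ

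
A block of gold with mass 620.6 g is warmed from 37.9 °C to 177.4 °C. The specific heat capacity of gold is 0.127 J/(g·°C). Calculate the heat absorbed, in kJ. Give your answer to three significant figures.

q = m c ΔT = 620.6 × 0.127 × (177.4 − 37.9)
q = 620.6 × 0.127 × 139.5 = 10990 J = 11.0 kJ

q = 11.0 kJ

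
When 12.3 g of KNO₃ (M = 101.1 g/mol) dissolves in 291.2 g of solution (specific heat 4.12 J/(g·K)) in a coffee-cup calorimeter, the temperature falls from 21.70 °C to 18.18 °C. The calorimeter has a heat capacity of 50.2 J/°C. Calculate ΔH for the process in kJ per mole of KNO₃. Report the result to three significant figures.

ΔH = 36.2 kJ/mol

|ΔT| = |18.18 − 21.70| = 3.52 °C
|q_surr| = (291.2 × 4.12 + 50.2) × 3.52 = 1249.944 × 3.52 = 4400 J
n(KNO₃) = 12.3 / 101.1 = 0.1217 mol
Temperature fell, so q_rxn = +|q_surr| = 4.400 kJ
ΔH = q_rxn / n = 36.15 kJ/mol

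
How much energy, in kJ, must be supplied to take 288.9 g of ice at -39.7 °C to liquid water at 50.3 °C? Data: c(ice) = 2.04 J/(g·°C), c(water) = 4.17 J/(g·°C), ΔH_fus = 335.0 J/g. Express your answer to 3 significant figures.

q1 (heat ice -39.7→0.0 °C): 288.9 × 2.04 × 39.7 = 23397 J
q2 (melt at 0 °C): 288.9 × 335.0 = 96782 J
q3 (heat water 0.0→50.3 °C): 288.9 × 4.17 × 50.3 = 60597 J
Total: 23397 + 96782 + 60597 = 180776 J = 181 kJ

q = 181 kJ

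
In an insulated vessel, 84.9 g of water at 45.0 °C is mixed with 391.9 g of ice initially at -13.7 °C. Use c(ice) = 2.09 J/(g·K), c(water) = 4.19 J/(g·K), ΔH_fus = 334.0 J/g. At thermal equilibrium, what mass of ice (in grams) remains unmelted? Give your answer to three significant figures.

Heat to warm all ice to 0 °C: 391.9×2.09×13.7 = 11221 J
Heat released by water cooling to 0 °C: 84.9×4.19×45.0 = 16008 J
16008 J < 11221 + 391.9×334.0 = 142115.6 J, so not all ice melts; final T = 0 °C.
Heat left for melting: 16008 − 11221 = 4787 J
Mass melted = 4787 / 334.0 = 14.33 g
Ice remaining = 391.9 − 14.33 = 377.57 g

m_ice remaining = 378 g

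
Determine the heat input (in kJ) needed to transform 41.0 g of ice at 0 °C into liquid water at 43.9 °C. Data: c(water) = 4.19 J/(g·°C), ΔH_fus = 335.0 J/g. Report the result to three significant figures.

q = 21.3 kJ

q1 (melt at 0 °C): 41.0 × 335.0 = 13735 J
q2 (heat water 0.0→43.9 °C): 41.0 × 4.19 × 43.9 = 7542 J
Total: 13735 + 7542 = 21277 J = 21.3 kJ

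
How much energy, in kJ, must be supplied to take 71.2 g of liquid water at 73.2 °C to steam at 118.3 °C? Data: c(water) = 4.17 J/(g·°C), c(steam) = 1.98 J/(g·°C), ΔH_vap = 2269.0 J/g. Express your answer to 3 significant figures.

q = 172 kJ

q1 (heat water 73.2→100.0 °C): 71.2 × 4.17 × 26.8 = 7957 J
q2 (vaporize at 100 °C): 71.2 × 2269.0 = 161553 J
q3 (heat steam 100.0→118.3 °C): 71.2 × 1.98 × 18.3 = 2580 J
Total: 7957 + 161553 + 2580 = 172090 J = 172 kJ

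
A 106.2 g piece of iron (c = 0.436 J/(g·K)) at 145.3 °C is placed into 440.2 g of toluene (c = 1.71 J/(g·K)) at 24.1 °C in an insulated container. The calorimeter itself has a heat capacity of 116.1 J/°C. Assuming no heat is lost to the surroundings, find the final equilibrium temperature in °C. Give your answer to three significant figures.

Heat lost by iron = heat gained by toluene + calorimeter.
(106.2)(0.436)(145.3 − T) = [(440.2)(1.71) + 116.1](T − 24.1)
46.3032 (145.3 − T) = 868.842 (T − 24.1)
6727.9 − 46.3032 T = 868.842 T − 20939
27666.9 = 915.1452 T
T = 30.23 °C

T_f = 30.2 °C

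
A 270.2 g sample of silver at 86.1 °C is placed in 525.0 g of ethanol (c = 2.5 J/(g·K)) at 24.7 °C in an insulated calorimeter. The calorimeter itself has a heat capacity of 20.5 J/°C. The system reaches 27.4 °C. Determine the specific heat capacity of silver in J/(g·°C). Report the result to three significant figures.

q_gained = (525.0 × 2.5 + 20.5) × (27.4 − 24.7) = 3599 J
q_lost = 270.2 × c × (86.1 − 27.4) = 15860.74 c
Set equal: c = 3599 / 15860.74 = 0.227 J/(g·°C)

c = 0.227 J/(g·°C)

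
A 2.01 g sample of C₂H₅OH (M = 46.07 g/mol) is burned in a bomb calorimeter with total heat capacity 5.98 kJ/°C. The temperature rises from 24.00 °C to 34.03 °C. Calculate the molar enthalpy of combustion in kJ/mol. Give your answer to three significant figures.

ΔT = 34.03 − 24.00 = 10.03 °C
q_cal = C_cal × ΔT = 5.98 × 10.03 = 59.9794 kJ
n = 2.01 / 46.07 = 0.04363 mol
q_rxn = −q_cal = -59.9794 kJ
ΔH = -59.9794 / 0.04363 = -1374.7 kJ/mol

ΔH = -1370 kJ/mol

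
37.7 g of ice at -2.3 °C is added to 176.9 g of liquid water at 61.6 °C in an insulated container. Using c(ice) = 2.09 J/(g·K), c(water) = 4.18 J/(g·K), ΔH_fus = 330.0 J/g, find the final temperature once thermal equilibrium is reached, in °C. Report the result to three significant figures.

T_f = 36.7 °C

Heat to bring ice to 0 °C and melt it: q₁ = 37.7×2.09×2.3 + 37.7×330.0 = 12622 J
Heat the water can supply cooling to 0 °C: 176.9×4.18×61.6 = 45549.6 J > q₁, so all ice melts.
Energy balance: 176.9×4.18×(61.6 − T) = 12622 + 37.7×4.18×(T − 0)
739.442(61.6 − T) = 12622 + 157.586 T
45549.6 − 12622 = 897.028 T
T = 32927.6 / 897.028 = 36.71 °C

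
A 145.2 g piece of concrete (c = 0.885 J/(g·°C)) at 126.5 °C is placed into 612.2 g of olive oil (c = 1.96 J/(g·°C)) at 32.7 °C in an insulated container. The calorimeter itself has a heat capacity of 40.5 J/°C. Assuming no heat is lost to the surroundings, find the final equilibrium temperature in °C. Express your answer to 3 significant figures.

T_f = 41.5 °C

Heat lost by concrete = heat gained by olive oil + calorimeter.
(145.2)(0.885)(126.5 − T) = [(612.2)(1.96) + 40.5](T − 32.7)
128.502 (126.5 − T) = 1240.412 (T − 32.7)
16256 − 128.502 T = 1240.412 T − 40561
56817 = 1368.914 T
T = 41.51 °C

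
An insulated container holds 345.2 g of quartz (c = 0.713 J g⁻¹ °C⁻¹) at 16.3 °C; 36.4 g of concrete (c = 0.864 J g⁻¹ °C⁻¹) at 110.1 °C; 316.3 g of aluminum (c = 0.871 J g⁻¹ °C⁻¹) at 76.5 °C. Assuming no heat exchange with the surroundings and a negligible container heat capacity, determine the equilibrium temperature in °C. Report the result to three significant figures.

T_f = 51.6 °C

Σ mᵢcᵢ(T − Tᵢ) = 0  ⇒  T = Σ mᵢcᵢTᵢ / Σ mᵢcᵢ
Σ mᵢcᵢ = 345.2×0.713 + 36.4×0.864 + 316.3×0.871 = 553.0745
Σ mᵢcᵢTᵢ = 246.1276×16.3 + 31.4496×110.1 + 275.4973×76.5 = 28550
T = 28550 / 553.0745 = 51.62 °C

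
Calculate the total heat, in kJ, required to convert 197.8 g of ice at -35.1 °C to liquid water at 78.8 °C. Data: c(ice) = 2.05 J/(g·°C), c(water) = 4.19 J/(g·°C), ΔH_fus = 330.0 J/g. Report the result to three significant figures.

q = 145 kJ

q1 (heat ice -35.1→0.0 °C): 197.8 × 2.05 × 35.1 = 14233 J
q2 (melt at 0 °C): 197.8 × 330.0 = 65274 J
q3 (heat water 0.0→78.8 °C): 197.8 × 4.19 × 78.8 = 65308 J
Total: 14233 + 65274 + 65308 = 144815 J = 145 kJ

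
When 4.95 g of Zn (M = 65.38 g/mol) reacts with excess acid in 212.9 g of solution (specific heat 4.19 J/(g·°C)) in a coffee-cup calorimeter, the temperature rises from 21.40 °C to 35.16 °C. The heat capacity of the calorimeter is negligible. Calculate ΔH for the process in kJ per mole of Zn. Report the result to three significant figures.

ΔH = -162 kJ/mol

|ΔT| = |35.16 − 21.40| = 13.76 °C
|q_surr| = (212.9 × 4.19) × 13.76 = 892.051 × 13.76 = 12270 J
n(Zn) = 4.95 / 65.38 = 0.07571 mol
Temperature rose, so q_rxn = −|q_surr| = -12.27 kJ
ΔH = q_rxn / n = -162.1 kJ/mol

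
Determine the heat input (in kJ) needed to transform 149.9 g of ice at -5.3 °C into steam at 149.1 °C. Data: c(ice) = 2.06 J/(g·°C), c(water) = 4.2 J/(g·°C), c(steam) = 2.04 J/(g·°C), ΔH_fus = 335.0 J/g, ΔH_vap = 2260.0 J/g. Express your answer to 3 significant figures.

q = 469 kJ

q1 (heat ice -5.3→0.0 °C): 149.9 × 2.06 × 5.3 = 1637 J
q2 (melt at 0 °C): 149.9 × 335.0 = 50217 J
q3 (heat water 0.0→100.0 °C): 149.9 × 4.2 × 100.0 = 62958 J
q4 (vaporize at 100 °C): 149.9 × 2260.0 = 338774 J
q5 (heat steam 100.0→149.1 °C): 149.9 × 2.04 × 49.1 = 15015 J
Total: 1637 + 50217 + 62958 + 338774 + 15015 = 468601 J = 469 kJ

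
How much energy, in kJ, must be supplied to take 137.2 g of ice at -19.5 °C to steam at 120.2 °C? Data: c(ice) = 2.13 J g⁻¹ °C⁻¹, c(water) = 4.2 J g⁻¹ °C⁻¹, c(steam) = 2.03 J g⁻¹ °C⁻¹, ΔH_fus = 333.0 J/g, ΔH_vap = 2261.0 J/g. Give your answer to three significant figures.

q1 (heat ice -19.5→0.0 °C): 137.2 × 2.13 × 19.5 = 5699 J
q2 (melt at 0 °C): 137.2 × 333.0 = 45688 J
q3 (heat water 0.0→100.0 °C): 137.2 × 4.2 × 100.0 = 57624 J
q4 (vaporize at 100 °C): 137.2 × 2261.0 = 310209 J
q5 (heat steam 100.0→120.2 °C): 137.2 × 2.03 × 20.2 = 5626 J
Total: 5699 + 45688 + 57624 + 310209 + 5626 = 424846 J = 425 kJ

q = 425 kJ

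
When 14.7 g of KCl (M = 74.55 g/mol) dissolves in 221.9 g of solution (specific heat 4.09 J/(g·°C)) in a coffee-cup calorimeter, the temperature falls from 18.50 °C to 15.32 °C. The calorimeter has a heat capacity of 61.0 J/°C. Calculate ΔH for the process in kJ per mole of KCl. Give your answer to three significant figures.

ΔH = 15.6 kJ/mol

|ΔT| = |15.32 − 18.50| = 3.18 °C
|q_surr| = (221.9 × 4.09 + 61.0) × 3.18 = 968.571 × 3.18 = 3080 J
n(KCl) = 14.7 / 74.55 = 0.1972 mol
Temperature fell, so q_rxn = +|q_surr| = 3.080 kJ
ΔH = q_rxn / n = 15.62 kJ/mol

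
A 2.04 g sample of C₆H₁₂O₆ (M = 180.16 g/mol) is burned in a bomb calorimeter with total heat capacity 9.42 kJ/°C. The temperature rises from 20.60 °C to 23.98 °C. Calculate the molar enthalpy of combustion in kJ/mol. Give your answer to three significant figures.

ΔT = 23.98 − 20.60 = 3.38 °C
q_cal = C_cal × ΔT = 9.42 × 3.38 = 31.8396 kJ
n = 2.04 / 180.16 = 0.01132 mol
q_rxn = −q_cal = -31.8396 kJ
ΔH = -31.8396 / 0.01132 = -2813 kJ/mol

ΔH = -2810 kJ/mol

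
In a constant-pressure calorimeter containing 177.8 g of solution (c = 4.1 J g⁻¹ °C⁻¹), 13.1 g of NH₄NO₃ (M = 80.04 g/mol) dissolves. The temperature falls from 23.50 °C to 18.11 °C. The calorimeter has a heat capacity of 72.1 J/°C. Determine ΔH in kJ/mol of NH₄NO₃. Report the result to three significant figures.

|ΔT| = |18.11 − 23.50| = 5.39 °C
|q_surr| = (177.8 × 4.1 + 72.1) × 5.39 = 801.08 × 5.39 = 4318 J
n(NH₄NO₃) = 13.1 / 80.04 = 0.1637 mol
Temperature fell, so q_rxn = +|q_surr| = 4.318 kJ
ΔH = q_rxn / n = 26.38 kJ/mol

ΔH = 26.4 kJ/mol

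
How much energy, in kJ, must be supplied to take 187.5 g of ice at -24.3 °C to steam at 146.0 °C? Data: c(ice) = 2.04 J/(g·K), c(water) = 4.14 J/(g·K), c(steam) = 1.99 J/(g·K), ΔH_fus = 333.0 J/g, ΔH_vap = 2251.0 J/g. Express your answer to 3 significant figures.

q1 (heat ice -24.3→0.0 °C): 187.5 × 2.04 × 24.3 = 9295 J
q2 (melt at 0 °C): 187.5 × 333.0 = 62438 J
q3 (heat water 0.0→100.0 °C): 187.5 × 4.14 × 100.0 = 77625 J
q4 (vaporize at 100 °C): 187.5 × 2251.0 = 422063 J
q5 (heat steam 100.0→146.0 °C): 187.5 × 1.99 × 46.0 = 17164 J
Total: 9295 + 62438 + 77625 + 422063 + 17164 = 588585 J = 589 kJ

q = 589 kJ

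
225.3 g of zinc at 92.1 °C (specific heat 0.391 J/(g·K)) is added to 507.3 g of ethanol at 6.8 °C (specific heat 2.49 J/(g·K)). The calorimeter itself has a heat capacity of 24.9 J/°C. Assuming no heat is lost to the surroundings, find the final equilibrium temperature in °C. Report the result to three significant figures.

Heat lost by zinc = heat gained by ethanol + calorimeter.
(225.3)(0.391)(92.1 − T) = [(507.3)(2.49) + 24.9](T − 6.8)
88.0923 (92.1 − T) = 1288.077 (T − 6.8)
8113.3 − 88.0923 T = 1288.077 T − 8758.9
16872.2 = 1376.1693 T
T = 12.26 °C

T_f = 12.3 °C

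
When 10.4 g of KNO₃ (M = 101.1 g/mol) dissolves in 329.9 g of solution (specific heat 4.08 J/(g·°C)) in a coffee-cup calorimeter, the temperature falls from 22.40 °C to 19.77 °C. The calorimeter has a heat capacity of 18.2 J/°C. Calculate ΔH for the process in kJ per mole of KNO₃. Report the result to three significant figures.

ΔH = 34.9 kJ/mol

|ΔT| = |19.77 − 22.40| = 2.63 °C
|q_surr| = (329.9 × 4.08 + 18.2) × 2.63 = 1364.192 × 2.63 = 3588 J
n(KNO₃) = 10.4 / 101.1 = 0.1029 mol
Temperature fell, so q_rxn = +|q_surr| = 3.588 kJ
ΔH = q_rxn / n = 34.87 kJ/mol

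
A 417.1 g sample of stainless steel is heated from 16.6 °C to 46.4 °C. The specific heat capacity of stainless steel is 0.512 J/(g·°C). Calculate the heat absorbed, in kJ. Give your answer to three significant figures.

q = 6.36 kJ

q = m c ΔT = 417.1 × 0.512 × (46.4 − 16.6)
q = 417.1 × 0.512 × 29.8 = 6364 J = 6.36 kJ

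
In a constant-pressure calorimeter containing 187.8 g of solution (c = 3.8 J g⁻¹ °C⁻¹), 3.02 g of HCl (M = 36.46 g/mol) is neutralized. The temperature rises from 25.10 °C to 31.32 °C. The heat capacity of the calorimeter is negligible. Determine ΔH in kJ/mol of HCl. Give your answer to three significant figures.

|ΔT| = |31.32 − 25.10| = 6.22 °C
|q_surr| = (187.8 × 3.8) × 6.22 = 713.64 × 6.22 = 4439 J
n(HCl) = 3.02 / 36.46 = 0.08283 mol
Temperature rose, so q_rxn = −|q_surr| = -4.439 kJ
ΔH = q_rxn / n = -53.59 kJ/mol

ΔH = -53.6 kJ/mol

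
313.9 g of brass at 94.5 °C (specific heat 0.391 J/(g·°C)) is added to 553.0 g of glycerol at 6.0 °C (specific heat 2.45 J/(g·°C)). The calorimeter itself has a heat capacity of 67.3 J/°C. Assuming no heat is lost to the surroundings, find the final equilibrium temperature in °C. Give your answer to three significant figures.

Heat lost by brass = heat gained by glycerol + calorimeter.
(313.9)(0.391)(94.5 − T) = [(553.0)(2.45) + 67.3](T − 6.0)
122.7349 (94.5 − T) = 1422.15 (T − 6.0)
11598 − 122.7349 T = 1422.15 T − 8532.9
20130.9 = 1544.8849 T
T = 13.03 °C

T_f = 13.0 °C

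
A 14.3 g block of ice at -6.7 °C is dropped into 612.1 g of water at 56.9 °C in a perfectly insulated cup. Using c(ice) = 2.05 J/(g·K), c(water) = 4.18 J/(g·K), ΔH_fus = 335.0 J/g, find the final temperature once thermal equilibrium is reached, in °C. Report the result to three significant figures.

Heat to bring ice to 0 °C and melt it: q₁ = 14.3×2.05×6.7 + 14.3×335.0 = 4986.9 J
Heat the water can supply cooling to 0 °C: 612.1×4.18×56.9 = 145583 J > q₁, so all ice melts.
Energy balance: 612.1×4.18×(56.9 − T) = 4986.9 + 14.3×4.18×(T − 0)
2558.578(56.9 − T) = 4986.9 + 59.774 T
145583 − 4986.9 = 2618.352 T
T = 140596.1 / 2618.352 = 53.70 °C

T_f = 53.7 °C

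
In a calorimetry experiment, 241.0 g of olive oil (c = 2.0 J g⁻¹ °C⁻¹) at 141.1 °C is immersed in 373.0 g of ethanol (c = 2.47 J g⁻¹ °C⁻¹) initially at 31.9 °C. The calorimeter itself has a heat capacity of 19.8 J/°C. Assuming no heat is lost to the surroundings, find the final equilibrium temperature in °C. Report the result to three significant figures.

T_f = 68.9 °C

Heat lost by olive oil = heat gained by ethanol + calorimeter.
(241.0)(2.0)(141.1 − T) = [(373.0)(2.47) + 19.8](T − 31.9)
482 (141.1 − T) = 941.11 (T − 31.9)
68010 − 482 T = 941.11 T − 30021
98031 = 1423.11 T
T = 68.89 °C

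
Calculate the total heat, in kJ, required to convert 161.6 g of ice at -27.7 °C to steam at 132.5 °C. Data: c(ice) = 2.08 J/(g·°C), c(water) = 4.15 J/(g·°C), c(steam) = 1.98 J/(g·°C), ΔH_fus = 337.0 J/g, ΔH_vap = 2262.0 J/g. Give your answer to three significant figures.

q1 (heat ice -27.7→0.0 °C): 161.6 × 2.08 × 27.7 = 9311 J
q2 (melt at 0 °C): 161.6 × 337.0 = 54459 J
q3 (heat water 0.0→100.0 °C): 161.6 × 4.15 × 100.0 = 67064 J
q4 (vaporize at 100 °C): 161.6 × 2262.0 = 365539 J
q5 (heat steam 100.0→132.5 °C): 161.6 × 1.98 × 32.5 = 10399 J
Total: 9311 + 54459 + 67064 + 365539 + 10399 = 506772 J = 507 kJ

q = 507 kJ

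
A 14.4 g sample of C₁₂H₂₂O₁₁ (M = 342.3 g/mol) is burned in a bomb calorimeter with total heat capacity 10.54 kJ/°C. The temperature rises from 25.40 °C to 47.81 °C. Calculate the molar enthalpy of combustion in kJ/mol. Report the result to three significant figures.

ΔH = -5610 kJ/mol

ΔT = 47.81 − 25.40 = 22.41 °C
q_cal = C_cal × ΔT = 10.54 × 22.41 = 236.2014 kJ
n = 14.4 / 342.3 = 0.04207 mol
q_rxn = −q_cal = -236.2014 kJ
ΔH = -236.2014 / 0.04207 = -5614 kJ/mol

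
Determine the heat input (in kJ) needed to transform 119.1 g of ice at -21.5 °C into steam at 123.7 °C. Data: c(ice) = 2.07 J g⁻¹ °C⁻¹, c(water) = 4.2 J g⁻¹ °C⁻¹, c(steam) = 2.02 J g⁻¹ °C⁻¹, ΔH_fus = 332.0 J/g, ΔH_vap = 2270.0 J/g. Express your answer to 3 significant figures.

q1 (heat ice -21.5→0.0 °C): 119.1 × 2.07 × 21.5 = 5301 J
q2 (melt at 0 °C): 119.1 × 332.0 = 39541 J
q3 (heat water 0.0→100.0 °C): 119.1 × 4.2 × 100.0 = 50022 J
q4 (vaporize at 100 °C): 119.1 × 2270.0 = 270357 J
q5 (heat steam 100.0→123.7 °C): 119.1 × 2.02 × 23.7 = 5702 J
Total: 5301 + 39541 + 50022 + 270357 + 5702 = 370923 J = 371 kJ

q = 371 kJ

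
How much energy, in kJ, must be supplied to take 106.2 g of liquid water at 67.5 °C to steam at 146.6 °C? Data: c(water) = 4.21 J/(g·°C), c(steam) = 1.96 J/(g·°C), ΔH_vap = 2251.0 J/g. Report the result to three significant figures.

q = 263 kJ

q1 (heat water 67.5→100.0 °C): 106.2 × 4.21 × 32.5 = 14531 J
q2 (vaporize at 100 °C): 106.2 × 2251.0 = 239056 J
q3 (heat steam 100.0→146.6 °C): 106.2 × 1.96 × 46.6 = 9700 J
Total: 14531 + 239056 + 9700 = 263287 J = 263 kJ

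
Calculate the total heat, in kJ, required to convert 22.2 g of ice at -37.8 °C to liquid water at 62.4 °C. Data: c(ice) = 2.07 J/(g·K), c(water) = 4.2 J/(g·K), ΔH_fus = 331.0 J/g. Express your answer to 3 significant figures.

q1 (heat ice -37.8→0.0 °C): 22.2 × 2.07 × 37.8 = 1737 J
q2 (melt at 0 °C): 22.2 × 331.0 = 7348 J
q3 (heat water 0.0→62.4 °C): 22.2 × 4.2 × 62.4 = 5818 J
Total: 1737 + 7348 + 5818 = 14903 J = 14.9 kJ

q = 14.9 kJ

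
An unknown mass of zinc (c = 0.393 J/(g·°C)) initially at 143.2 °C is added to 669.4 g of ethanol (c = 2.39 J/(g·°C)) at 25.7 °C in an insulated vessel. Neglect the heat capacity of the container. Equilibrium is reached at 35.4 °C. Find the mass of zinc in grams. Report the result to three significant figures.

q_gained = (669.4 × 2.39) × (35.4 − 25.7) = 15520 J
q_lost = m × 0.393 × (143.2 − 35.4) = 42.3654 m
m = 15520 / 42.3654 = 366 g

m = 366 g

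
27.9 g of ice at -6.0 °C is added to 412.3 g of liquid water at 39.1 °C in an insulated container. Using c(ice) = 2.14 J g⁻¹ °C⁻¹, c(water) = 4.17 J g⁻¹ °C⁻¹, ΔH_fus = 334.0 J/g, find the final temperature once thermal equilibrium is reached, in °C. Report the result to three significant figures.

T_f = 31.4 °C

Heat to bring ice to 0 °C and melt it: q₁ = 27.9×2.14×6.0 + 27.9×334.0 = 9676.8 J
Heat the water can supply cooling to 0 °C: 412.3×4.17×39.1 = 67224.3 J > q₁, so all ice melts.
Energy balance: 412.3×4.17×(39.1 − T) = 9676.8 + 27.9×4.17×(T − 0)
1719.291(39.1 − T) = 9676.8 + 116.343 T
67224.3 − 9676.8 = 1835.634 T
T = 57547.5 / 1835.634 = 31.35 °C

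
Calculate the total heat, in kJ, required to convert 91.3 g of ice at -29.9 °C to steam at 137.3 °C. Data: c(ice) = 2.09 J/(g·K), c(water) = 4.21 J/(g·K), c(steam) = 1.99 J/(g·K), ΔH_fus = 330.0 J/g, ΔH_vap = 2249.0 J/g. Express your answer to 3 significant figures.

q1 (heat ice -29.9→0.0 °C): 91.3 × 2.09 × 29.9 = 5705 J
q2 (melt at 0 °C): 91.3 × 330.0 = 30129 J
q3 (heat water 0.0→100.0 °C): 91.3 × 4.21 × 100.0 = 38437 J
q4 (vaporize at 100 °C): 91.3 × 2249.0 = 205334 J
q5 (heat steam 100.0→137.3 °C): 91.3 × 1.99 × 37.3 = 6777 J
Total: 5705 + 30129 + 38437 + 205334 + 6777 = 286382 J = 286 kJ

q = 286 kJ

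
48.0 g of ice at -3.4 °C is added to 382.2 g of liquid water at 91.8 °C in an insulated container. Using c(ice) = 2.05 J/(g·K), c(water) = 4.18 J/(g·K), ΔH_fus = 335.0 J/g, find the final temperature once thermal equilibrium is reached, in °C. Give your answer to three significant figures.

T_f = 72.4 °C

Heat to bring ice to 0 °C and melt it: q₁ = 48.0×2.05×3.4 + 48.0×335.0 = 16415 J
Heat the water can supply cooling to 0 °C: 382.2×4.18×91.8 = 146659 J > q₁, so all ice melts.
Energy balance: 382.2×4.18×(91.8 − T) = 16415 + 48.0×4.18×(T − 0)
1597.596(91.8 − T) = 16415 + 200.64 T
146659 − 16415 = 1798.236 T
T = 130244 / 1798.236 = 72.43 °C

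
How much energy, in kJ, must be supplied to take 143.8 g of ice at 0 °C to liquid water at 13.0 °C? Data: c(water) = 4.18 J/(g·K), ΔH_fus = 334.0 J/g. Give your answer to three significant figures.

q = 55.8 kJ

q1 (melt at 0 °C): 143.8 × 334.0 = 48029 J
q2 (heat water 0.0→13.0 °C): 143.8 × 4.18 × 13.0 = 7814 J
Total: 48029 + 7814 = 55843 J = 55.8 kJ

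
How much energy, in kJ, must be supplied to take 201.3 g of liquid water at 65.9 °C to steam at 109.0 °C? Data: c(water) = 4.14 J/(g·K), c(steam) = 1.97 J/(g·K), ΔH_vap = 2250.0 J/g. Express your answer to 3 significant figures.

q = 485 kJ

q1 (heat water 65.9→100.0 °C): 201.3 × 4.14 × 34.1 = 28418 J
q2 (vaporize at 100 °C): 201.3 × 2250.0 = 452925 J
q3 (heat steam 100.0→109.0 °C): 201.3 × 1.97 × 9.0 = 3569 J
Total: 28418 + 452925 + 3569 = 484912 J = 485 kJ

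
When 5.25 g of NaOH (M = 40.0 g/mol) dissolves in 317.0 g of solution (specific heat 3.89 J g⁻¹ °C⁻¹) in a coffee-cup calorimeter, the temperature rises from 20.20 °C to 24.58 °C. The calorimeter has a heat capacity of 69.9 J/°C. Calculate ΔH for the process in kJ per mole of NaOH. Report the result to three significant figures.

ΔH = -43.5 kJ/mol

|ΔT| = |24.58 − 20.20| = 4.38 °C
|q_surr| = (317.0 × 3.89 + 69.9) × 4.38 = 1303.03 × 4.38 = 5707 J
n(NaOH) = 5.25 / 40.0 = 0.1313 mol
Temperature rose, so q_rxn = −|q_surr| = -5.707 kJ
ΔH = q_rxn / n = -43.47 kJ/mol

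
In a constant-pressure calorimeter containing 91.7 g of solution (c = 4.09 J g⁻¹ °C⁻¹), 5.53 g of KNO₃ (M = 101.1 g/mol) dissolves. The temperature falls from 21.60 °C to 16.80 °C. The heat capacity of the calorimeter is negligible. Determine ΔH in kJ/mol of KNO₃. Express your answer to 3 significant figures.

ΔH = 32.9 kJ/mol

|ΔT| = |16.80 − 21.60| = 4.80 °C
|q_surr| = (91.7 × 4.09) × 4.80 = 375.053 × 4.80 = 1800 J
n(KNO₃) = 5.53 / 101.1 = 0.05470 mol
Temperature fell, so q_rxn = +|q_surr| = 1.800 kJ
ΔH = q_rxn / n = 32.91 kJ/mol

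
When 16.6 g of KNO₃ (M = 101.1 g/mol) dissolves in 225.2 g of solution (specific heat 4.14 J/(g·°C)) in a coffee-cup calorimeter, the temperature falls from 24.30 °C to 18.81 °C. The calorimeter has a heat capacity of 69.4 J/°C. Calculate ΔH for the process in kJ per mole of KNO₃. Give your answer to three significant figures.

|ΔT| = |18.81 − 24.30| = 5.49 °C
|q_surr| = (225.2 × 4.14 + 69.4) × 5.49 = 1001.728 × 5.49 = 5499 J
n(KNO₃) = 16.6 / 101.1 = 0.1642 mol
Temperature fell, so q_rxn = +|q_surr| = 5.499 kJ
ΔH = q_rxn / n = 33.49 kJ/mol

ΔH = 33.5 kJ/mol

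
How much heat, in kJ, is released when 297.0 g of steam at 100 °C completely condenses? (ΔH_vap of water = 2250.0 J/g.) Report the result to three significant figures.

q = m × ΔH_vap = 297.0 × 2250.0 = 668300 J = 668 kJ

q = 668 kJ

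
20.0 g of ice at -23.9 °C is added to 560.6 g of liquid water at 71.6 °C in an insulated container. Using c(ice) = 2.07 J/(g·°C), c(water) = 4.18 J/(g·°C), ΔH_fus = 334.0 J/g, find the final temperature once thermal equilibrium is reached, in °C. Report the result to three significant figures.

Heat to bring ice to 0 °C and melt it: q₁ = 20.0×2.07×23.9 + 20.0×334.0 = 7669.5 J
Heat the water can supply cooling to 0 °C: 560.6×4.18×71.6 = 167781 J > q₁, so all ice melts.
Energy balance: 560.6×4.18×(71.6 − T) = 7669.5 + 20.0×4.18×(T − 0)
2343.308(71.6 − T) = 7669.5 + 83.6 T
167781 − 7669.5 = 2426.908 T
T = 160111.5 / 2426.908 = 65.97 °C

T_f = 66.0 °C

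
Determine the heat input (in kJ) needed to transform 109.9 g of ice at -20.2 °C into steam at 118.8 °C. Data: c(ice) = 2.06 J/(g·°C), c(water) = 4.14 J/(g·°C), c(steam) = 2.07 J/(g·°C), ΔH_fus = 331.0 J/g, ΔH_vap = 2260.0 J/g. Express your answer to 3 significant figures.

q = 339 kJ

q1 (heat ice -20.2→0.0 °C): 109.9 × 2.06 × 20.2 = 4573 J
q2 (melt at 0 °C): 109.9 × 331.0 = 36377 J
q3 (heat water 0.0→100.0 °C): 109.9 × 4.14 × 100.0 = 45499 J
q4 (vaporize at 100 °C): 109.9 × 2260.0 = 248374 J
q5 (heat steam 100.0→118.8 °C): 109.9 × 2.07 × 18.8 = 4277 J
Total: 4573 + 36377 + 45499 + 248374 + 4277 = 339100 J = 339 kJ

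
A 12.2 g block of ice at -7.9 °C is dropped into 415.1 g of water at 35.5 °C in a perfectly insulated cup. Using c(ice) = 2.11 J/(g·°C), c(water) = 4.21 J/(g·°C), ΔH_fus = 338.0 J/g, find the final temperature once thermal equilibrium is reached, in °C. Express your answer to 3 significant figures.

T_f = 32.1 °C

Heat to bring ice to 0 °C and melt it: q₁ = 12.2×2.11×7.9 + 12.2×338.0 = 4327.0 J
Heat the water can supply cooling to 0 °C: 415.1×4.21×35.5 = 62038.8 J > q₁, so all ice melts.
Energy balance: 415.1×4.21×(35.5 − T) = 4327.0 + 12.2×4.21×(T − 0)
1747.571(35.5 − T) = 4327.0 + 51.362 T
62038.8 − 4327.0 = 1798.933 T
T = 57711.8 / 1798.933 = 32.08 °C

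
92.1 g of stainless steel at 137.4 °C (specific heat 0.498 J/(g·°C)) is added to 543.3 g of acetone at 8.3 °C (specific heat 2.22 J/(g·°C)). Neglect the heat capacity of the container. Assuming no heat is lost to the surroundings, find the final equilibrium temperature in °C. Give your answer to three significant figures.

Heat lost by stainless steel = heat gained by acetone.
(92.1)(0.498)(137.4 − T) = (543.3)(2.22)(T − 8.3)
45.8658 (137.4 − T) = 1206.126 (T − 8.3)
6302.0 − 45.8658 T = 1206.126 T − 10011
16313.0 = 1251.9918 T
T = 13.03 °C

T_f = 13.0 °C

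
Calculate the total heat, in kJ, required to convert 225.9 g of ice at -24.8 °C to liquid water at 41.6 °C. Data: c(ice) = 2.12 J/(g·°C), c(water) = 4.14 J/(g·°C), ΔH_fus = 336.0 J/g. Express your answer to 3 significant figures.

q1 (heat ice -24.8→0.0 °C): 225.9 × 2.12 × 24.8 = 11877 J
q2 (melt at 0 °C): 225.9 × 336.0 = 75902 J
q3 (heat water 0.0→41.6 °C): 225.9 × 4.14 × 41.6 = 38905 J
Total: 11877 + 75902 + 38905 = 126684 J = 127 kJ

q = 127 kJ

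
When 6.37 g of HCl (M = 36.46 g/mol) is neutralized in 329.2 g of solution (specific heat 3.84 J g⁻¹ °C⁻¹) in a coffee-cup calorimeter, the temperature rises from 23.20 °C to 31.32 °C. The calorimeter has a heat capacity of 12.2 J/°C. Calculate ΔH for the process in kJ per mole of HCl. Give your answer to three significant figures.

|ΔT| = |31.32 − 23.20| = 8.12 °C
|q_surr| = (329.2 × 3.84 + 12.2) × 8.12 = 1276.328 × 8.12 = 10360 J
n(HCl) = 6.37 / 36.46 = 0.1747 mol
Temperature rose, so q_rxn = −|q_surr| = -10.36 kJ
ΔH = q_rxn / n = -59.30 kJ/mol

ΔH = -59.3 kJ/mol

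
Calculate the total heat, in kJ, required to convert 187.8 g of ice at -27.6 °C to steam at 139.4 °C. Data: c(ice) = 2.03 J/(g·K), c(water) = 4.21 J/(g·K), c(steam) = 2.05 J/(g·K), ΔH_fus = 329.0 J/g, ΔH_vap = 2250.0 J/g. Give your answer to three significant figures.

q1 (heat ice -27.6→0.0 °C): 187.8 × 2.03 × 27.6 = 10522 J
q2 (melt at 0 °C): 187.8 × 329.0 = 61786 J
q3 (heat water 0.0→100.0 °C): 187.8 × 4.21 × 100.0 = 79064 J
q4 (vaporize at 100 °C): 187.8 × 2250.0 = 422550 J
q5 (heat steam 100.0→139.4 °C): 187.8 × 2.05 × 39.4 = 15169 J
Total: 10522 + 61786 + 79064 + 422550 + 15169 = 589091 J = 589 kJ

q = 589 kJ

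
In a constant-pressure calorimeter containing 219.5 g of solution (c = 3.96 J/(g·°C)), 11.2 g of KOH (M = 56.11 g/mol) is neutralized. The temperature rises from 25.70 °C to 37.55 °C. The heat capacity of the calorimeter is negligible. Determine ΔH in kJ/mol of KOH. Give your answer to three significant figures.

|ΔT| = |37.55 − 25.70| = 11.85 °C
|q_surr| = (219.5 × 3.96) × 11.85 = 869.22 × 11.85 = 10300 J
n(KOH) = 11.2 / 56.11 = 0.1996 mol
Temperature rose, so q_rxn = −|q_surr| = -10.30 kJ
ΔH = q_rxn / n = -51.60 kJ/mol

ΔH = -51.6 kJ/mol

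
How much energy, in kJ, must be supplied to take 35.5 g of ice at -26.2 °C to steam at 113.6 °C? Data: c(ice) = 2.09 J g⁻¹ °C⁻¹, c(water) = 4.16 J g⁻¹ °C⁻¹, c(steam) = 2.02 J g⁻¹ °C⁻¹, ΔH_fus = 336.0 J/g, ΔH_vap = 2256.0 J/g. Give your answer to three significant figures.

q = 110 kJ

q1 (heat ice -26.2→0.0 °C): 35.5 × 2.09 × 26.2 = 1944 J
q2 (melt at 0 °C): 35.5 × 336.0 = 11928 J
q3 (heat water 0.0→100.0 °C): 35.5 × 4.16 × 100.0 = 14768 J
q4 (vaporize at 100 °C): 35.5 × 2256.0 = 80088 J
q5 (heat steam 100.0→113.6 °C): 35.5 × 2.02 × 13.6 = 975 J
Total: 1944 + 11928 + 14768 + 80088 + 975 = 109703 J = 110 kJ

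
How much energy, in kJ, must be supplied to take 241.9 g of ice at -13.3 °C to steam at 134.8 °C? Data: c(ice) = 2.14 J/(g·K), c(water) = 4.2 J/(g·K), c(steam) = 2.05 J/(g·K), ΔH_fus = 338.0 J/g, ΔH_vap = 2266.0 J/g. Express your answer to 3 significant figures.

q1 (heat ice -13.3→0.0 °C): 241.9 × 2.14 × 13.3 = 6885 J
q2 (melt at 0 °C): 241.9 × 338.0 = 81762 J
q3 (heat water 0.0→100.0 °C): 241.9 × 4.2 × 100.0 = 101598 J
q4 (vaporize at 100 °C): 241.9 × 2266.0 = 548145 J
q5 (heat steam 100.0→134.8 °C): 241.9 × 2.05 × 34.8 = 17257 J
Total: 6885 + 81762 + 101598 + 548145 + 17257 = 755647 J = 756 kJ

q = 756 kJ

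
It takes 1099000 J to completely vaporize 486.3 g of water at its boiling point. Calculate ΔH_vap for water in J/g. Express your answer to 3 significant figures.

ΔH_vap = 2260 J/g

ΔH_vap = q / m = 1099000 / 486.3 = 2260 J/g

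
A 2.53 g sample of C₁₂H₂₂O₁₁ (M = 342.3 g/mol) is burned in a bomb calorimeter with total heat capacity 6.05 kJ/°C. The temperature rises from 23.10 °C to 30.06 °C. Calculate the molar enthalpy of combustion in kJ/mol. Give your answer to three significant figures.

ΔH = -5700 kJ/mol

ΔT = 30.06 − 23.10 = 6.96 °C
q_cal = C_cal × ΔT = 6.05 × 6.96 = 42.108 kJ
n = 2.53 / 342.3 = 0.007391 mol
q_rxn = −q_cal = -42.108 kJ
ΔH = -42.108 / 0.007391 = -5697 kJ/mol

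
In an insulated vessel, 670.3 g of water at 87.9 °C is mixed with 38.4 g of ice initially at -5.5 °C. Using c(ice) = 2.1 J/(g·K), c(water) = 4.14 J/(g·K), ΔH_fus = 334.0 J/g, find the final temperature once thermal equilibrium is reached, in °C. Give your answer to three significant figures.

Heat to bring ice to 0 °C and melt it: q₁ = 38.4×2.1×5.5 + 38.4×334.0 = 13269 J
Heat the water can supply cooling to 0 °C: 670.3×4.14×87.9 = 243926 J > q₁, so all ice melts.
Energy balance: 670.3×4.14×(87.9 − T) = 13269 + 38.4×4.14×(T − 0)
2775.042(87.9 − T) = 13269 + 158.976 T
243926 − 13269 = 2934.018 T
T = 230657 / 2934.018 = 78.61 °C

T_f = 78.6 °C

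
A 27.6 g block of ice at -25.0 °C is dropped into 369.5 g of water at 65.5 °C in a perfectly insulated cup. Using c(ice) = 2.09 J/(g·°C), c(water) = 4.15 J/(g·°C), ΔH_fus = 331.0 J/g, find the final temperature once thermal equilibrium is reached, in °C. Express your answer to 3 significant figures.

Heat to bring ice to 0 °C and melt it: q₁ = 27.6×2.09×25.0 + 27.6×331.0 = 10578 J
Heat the water can supply cooling to 0 °C: 369.5×4.15×65.5 = 100439 J > q₁, so all ice melts.
Energy balance: 369.5×4.15×(65.5 − T) = 10578 + 27.6×4.15×(T − 0)
1533.425(65.5 − T) = 10578 + 114.54 T
100439 − 10578 = 1647.965 T
T = 89861 / 1647.965 = 54.53 °C

T_f = 54.5 °C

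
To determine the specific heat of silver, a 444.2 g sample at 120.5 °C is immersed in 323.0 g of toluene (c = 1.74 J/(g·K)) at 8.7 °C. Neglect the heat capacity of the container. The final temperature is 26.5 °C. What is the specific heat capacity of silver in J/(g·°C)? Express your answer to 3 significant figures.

c = 0.240 J/(g·°C)

q_gained = (323.0 × 1.74) × (26.5 − 8.7) = 10004 J
q_lost = 444.2 × c × (120.5 − 26.5) = 41754.8 c
Set equal: c = 10004 / 41754.8 = 0.240 J/(g·°C)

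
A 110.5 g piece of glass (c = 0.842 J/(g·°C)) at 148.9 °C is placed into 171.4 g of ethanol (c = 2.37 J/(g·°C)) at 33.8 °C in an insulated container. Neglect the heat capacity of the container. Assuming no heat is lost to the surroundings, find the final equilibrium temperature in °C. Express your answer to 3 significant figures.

T_f = 55.2 °C

Heat lost by glass = heat gained by ethanol.
(110.5)(0.842)(148.9 − T) = (171.4)(2.37)(T − 33.8)
93.041 (148.9 − T) = 406.218 (T − 33.8)
13854 − 93.041 T = 406.218 T − 13730
27584 = 499.259 T
T = 55.2499 °C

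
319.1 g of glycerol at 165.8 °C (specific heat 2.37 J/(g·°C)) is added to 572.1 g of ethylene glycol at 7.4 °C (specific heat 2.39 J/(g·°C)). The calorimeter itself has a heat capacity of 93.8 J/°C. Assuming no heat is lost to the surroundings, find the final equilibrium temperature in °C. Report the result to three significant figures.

Heat lost by glycerol = heat gained by ethylene glycol + calorimeter.
(319.1)(2.37)(165.8 − T) = [(572.1)(2.39) + 93.8](T − 7.4)
756.267 (165.8 − T) = 1461.119 (T − 7.4)
125390 − 756.267 T = 1461.119 T − 10812
136202 = 2217.386 T
T = 61.42 °C

T_f = 61.4 °C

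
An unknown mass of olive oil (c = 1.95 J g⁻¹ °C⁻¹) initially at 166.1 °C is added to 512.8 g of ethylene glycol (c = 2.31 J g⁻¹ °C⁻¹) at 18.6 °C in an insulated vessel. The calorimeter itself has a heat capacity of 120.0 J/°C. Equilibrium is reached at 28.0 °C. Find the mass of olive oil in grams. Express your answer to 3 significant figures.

q_gained = (512.8 × 2.31 + 120.0) × (28.0 − 18.6) = 12260 J
q_lost = m × 1.95 × (166.1 − 28.0) = 269.295 m
m = 12260 / 269.295 = 45.5 g

m = 45.5 g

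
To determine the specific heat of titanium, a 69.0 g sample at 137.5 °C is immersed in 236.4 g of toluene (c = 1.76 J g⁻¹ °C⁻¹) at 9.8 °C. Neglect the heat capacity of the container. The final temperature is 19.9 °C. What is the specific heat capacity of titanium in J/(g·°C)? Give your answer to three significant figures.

q_gained = (236.4 × 1.76) × (19.9 − 9.8) = 4202 J
q_lost = 69.0 × c × (137.5 − 19.9) = 8114.4 c
Set equal: c = 4202 / 8114.4 = 0.518 J/(g·°C)

c = 0.518 J/(g·°C)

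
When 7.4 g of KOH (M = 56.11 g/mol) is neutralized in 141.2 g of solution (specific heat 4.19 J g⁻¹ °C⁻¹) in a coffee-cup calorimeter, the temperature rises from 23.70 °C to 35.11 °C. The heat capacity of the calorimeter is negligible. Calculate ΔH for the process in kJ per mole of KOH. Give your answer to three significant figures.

|ΔT| = |35.11 − 23.70| = 11.41 °C
|q_surr| = (141.2 × 4.19) × 11.41 = 591.628 × 11.41 = 6750 J
n(KOH) = 7.4 / 56.11 = 0.1319 mol
Temperature rose, so q_rxn = −|q_surr| = -6.750 kJ
ΔH = q_rxn / n = -51.18 kJ/mol

ΔH = -51.2 kJ/mol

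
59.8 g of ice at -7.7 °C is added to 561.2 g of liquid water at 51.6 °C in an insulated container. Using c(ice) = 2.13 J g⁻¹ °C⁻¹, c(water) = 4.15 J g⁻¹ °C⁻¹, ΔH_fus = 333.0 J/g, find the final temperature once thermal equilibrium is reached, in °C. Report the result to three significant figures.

T_f = 38.5 °C

Heat to bring ice to 0 °C and melt it: q₁ = 59.8×2.13×7.7 + 59.8×333.0 = 20894 J
Heat the water can supply cooling to 0 °C: 561.2×4.15×51.6 = 120175 J > q₁, so all ice melts.
Energy balance: 561.2×4.15×(51.6 − T) = 20894 + 59.8×4.15×(T − 0)
2328.98(51.6 − T) = 20894 + 248.17 T
120175 − 20894 = 2577.15 T
T = 99281 / 2577.15 = 38.52 °C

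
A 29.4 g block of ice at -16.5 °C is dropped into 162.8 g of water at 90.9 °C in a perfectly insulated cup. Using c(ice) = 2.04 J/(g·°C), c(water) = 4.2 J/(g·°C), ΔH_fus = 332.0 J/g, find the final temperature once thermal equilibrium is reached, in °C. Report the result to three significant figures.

Heat to bring ice to 0 °C and melt it: q₁ = 29.4×2.04×16.5 + 29.4×332.0 = 10750 J
Heat the water can supply cooling to 0 °C: 162.8×4.2×90.9 = 62153.8 J > q₁, so all ice melts.
Energy balance: 162.8×4.2×(90.9 − T) = 10750 + 29.4×4.2×(T − 0)
683.76(90.9 − T) = 10750 + 123.48 T
62153.8 − 10750 = 807.24 T
T = 51403.8 / 807.24 = 63.68 °C

T_f = 63.7 °C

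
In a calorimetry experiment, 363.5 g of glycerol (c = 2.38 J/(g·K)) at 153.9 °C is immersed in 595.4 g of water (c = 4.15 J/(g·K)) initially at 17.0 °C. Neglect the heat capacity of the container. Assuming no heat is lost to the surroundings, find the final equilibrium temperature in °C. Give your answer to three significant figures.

Heat lost by glycerol = heat gained by water.
(363.5)(2.38)(153.9 − T) = (595.4)(4.15)(T − 17.0)
865.13 (153.9 − T) = 2470.91 (T − 17.0)
133140 − 865.13 T = 2470.91 T − 42005
175145 = 3336.04 T
T = 52.50 °C

T_f = 52.5 °C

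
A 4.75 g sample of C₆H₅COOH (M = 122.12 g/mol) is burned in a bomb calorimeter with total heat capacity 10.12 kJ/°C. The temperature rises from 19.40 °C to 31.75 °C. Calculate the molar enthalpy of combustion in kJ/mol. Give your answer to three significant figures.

ΔT = 31.75 − 19.40 = 12.35 °C
q_cal = C_cal × ΔT = 10.12 × 12.35 = 124.982 kJ
n = 4.75 / 122.12 = 0.03890 mol
q_rxn = −q_cal = -124.982 kJ
ΔH = -124.982 / 0.03890 = -3213 kJ/mol

ΔH = -3210 kJ/mol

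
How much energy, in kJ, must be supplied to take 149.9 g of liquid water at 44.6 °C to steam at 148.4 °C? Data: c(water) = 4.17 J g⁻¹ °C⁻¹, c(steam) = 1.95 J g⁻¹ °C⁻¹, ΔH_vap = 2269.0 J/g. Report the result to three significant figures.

q = 389 kJ

q1 (heat water 44.6→100.0 °C): 149.9 × 4.17 × 55.4 = 34630 J
q2 (vaporize at 100 °C): 149.9 × 2269.0 = 340123 J
q3 (heat steam 100.0→148.4 °C): 149.9 × 1.95 × 48.4 = 14148 J
Total: 34630 + 340123 + 14148 = 388901 J = 389 kJ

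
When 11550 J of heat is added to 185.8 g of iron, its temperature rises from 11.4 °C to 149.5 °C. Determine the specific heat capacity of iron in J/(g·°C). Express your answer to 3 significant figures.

c = q / (m ΔT) = 11550 / (185.8 × 138.1)
c = 11550 / 25658.98 = 0.450 J/(g·°C)

c = 0.450 J/(g·°C)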